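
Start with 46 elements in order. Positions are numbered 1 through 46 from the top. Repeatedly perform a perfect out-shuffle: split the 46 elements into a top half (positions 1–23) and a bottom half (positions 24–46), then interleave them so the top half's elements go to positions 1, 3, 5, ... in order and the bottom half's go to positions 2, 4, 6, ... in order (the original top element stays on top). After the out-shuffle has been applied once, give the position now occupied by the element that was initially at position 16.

Track the element's position through each out-shuffle:
16 → 31

31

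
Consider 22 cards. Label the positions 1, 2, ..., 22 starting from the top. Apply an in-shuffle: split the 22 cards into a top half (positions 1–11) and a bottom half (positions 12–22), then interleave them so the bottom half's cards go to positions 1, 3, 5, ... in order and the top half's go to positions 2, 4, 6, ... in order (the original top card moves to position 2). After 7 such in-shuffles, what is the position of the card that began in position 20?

7

Track the card's position through each in-shuffle:
20 → 17 → 11 → 22 → 21 → 19 → 15 → 7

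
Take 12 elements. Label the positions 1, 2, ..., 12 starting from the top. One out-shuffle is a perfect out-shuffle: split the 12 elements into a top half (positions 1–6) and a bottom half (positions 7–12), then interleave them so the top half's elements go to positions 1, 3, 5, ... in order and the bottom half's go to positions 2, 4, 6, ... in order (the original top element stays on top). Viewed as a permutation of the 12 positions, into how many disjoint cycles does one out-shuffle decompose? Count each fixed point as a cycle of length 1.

Trace each unvisited position around until it returns:
(1) (2 3 5 9 6 11 10 8 4 7) (12)
3 cycles in total.

3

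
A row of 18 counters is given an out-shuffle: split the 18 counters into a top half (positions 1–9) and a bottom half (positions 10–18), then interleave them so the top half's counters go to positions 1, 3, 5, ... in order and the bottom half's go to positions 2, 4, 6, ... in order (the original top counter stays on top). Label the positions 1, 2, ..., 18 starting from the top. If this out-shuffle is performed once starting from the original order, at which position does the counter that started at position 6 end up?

11

Track the counter's position through each out-shuffle:
6 → 11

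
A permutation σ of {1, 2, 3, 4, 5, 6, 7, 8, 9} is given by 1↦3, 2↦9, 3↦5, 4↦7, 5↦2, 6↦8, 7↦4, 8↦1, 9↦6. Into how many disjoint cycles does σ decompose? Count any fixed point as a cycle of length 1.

Cycle decomposition: (1 3 5 2 9 6 8) (4 7).
2 cycles.

2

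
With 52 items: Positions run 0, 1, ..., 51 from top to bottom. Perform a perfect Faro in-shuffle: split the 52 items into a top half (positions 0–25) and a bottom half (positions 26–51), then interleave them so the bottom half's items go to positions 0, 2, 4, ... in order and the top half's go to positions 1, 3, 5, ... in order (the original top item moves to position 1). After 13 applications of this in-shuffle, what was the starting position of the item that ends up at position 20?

5

Work backwards from position 20, undoing one in-shuffle at a time:
20 ← 36 ← 44 ← 48 ← 50 ← ... ← 5 (13 steps).
So the item now at position 20 started at position 5.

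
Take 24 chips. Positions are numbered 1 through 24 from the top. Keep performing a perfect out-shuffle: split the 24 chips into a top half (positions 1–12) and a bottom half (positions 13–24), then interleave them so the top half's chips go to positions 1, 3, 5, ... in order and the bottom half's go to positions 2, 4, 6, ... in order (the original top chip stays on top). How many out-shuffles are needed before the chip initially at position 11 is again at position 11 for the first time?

11

Follow position 11 under repeated out-shuffles:
11 → 21 → 18 → 12 → 23 → 22 → 20 → 16 → 8 → 15 → 6 → 11
It first returns after 11 out-shuffles.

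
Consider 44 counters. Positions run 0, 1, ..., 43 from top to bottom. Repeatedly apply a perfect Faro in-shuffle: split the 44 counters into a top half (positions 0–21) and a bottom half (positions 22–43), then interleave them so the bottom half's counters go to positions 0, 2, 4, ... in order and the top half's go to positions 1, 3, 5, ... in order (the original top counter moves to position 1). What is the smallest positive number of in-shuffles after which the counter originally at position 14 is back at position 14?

Follow position 14 under repeated in-shuffles:
14 → 29 → 14
It first returns after 2 in-shuffles.

2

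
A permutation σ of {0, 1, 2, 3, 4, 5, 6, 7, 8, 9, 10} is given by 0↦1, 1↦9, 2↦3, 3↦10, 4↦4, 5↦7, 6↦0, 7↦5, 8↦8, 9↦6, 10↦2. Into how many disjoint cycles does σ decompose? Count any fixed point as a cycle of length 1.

Cycle decomposition: (0 1 9 6) (2 3 10) (4) (5 7) (8).
5 cycles.

5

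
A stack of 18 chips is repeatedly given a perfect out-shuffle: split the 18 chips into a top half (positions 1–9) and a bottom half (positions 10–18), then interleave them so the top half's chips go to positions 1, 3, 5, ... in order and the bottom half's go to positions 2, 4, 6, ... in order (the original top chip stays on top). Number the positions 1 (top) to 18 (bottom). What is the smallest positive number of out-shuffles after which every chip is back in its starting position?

The out-shuffle permutes the 18 positions with cycle lengths [1, 1, 8, 8].
Every chip is home exactly when every cycle has completed a whole number of laps, i.e. after lcm(1, 8) = 8 out-shuffles.

8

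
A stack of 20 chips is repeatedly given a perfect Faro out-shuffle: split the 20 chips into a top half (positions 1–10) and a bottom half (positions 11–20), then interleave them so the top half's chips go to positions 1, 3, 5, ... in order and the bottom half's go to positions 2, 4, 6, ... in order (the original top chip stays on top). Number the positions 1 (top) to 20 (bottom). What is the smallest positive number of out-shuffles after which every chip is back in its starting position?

18

The out-shuffle permutes the 20 positions with cycle lengths [1, 1, 18].
Every chip is home exactly when every cycle has completed a whole number of laps, i.e. after lcm(1, 18) = 18 out-shuffles.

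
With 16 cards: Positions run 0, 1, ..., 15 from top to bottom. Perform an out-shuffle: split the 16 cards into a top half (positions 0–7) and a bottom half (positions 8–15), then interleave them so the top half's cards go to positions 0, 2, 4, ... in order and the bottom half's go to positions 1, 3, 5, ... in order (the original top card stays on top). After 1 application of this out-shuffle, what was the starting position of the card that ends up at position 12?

Work backwards from position 12, undoing one out-shuffle at a time:
12 ← 6
So the card now at position 12 started at position 6.

6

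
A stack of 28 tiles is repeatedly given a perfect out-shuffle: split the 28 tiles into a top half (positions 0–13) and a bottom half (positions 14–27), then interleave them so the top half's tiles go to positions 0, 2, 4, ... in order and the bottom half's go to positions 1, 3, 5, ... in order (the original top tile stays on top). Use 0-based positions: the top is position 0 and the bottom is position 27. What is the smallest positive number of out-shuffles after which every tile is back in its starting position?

The out-shuffle permutes the 28 positions with cycle lengths [1, 1, 2, 6, 18].
Every tile is home exactly when every cycle has completed a whole number of laps, i.e. after lcm(1, 2, 6, 18) = 18 out-shuffles.

18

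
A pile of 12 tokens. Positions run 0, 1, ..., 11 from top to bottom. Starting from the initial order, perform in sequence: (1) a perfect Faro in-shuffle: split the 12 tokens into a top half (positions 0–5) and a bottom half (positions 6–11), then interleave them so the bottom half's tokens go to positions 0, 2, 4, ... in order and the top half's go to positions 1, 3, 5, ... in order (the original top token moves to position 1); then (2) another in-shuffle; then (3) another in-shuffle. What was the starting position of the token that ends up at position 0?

Undo the operations in reverse order, starting from position 0:
  undo op 3 (in-shuffle, from bottom half): 0 ← 6
  undo op 2 (in-shuffle, from bottom half): 6 ← 9
  undo op 1 (in-shuffle, from top half): 9 ← 4
So the token at position 0 came from original position 4.

4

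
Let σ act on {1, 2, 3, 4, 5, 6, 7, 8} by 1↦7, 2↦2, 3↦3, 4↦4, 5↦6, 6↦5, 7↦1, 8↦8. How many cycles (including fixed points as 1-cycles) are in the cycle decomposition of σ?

Cycle decomposition: (1 7) (2) (3) (4) (5 6) (8).
6 cycles.

6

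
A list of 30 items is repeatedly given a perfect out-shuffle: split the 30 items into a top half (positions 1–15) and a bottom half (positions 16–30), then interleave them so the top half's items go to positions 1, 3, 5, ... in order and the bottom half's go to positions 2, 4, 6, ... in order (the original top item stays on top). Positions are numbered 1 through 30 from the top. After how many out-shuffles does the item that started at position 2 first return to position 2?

28

Follow position 2 under repeated out-shuffles:
2 → 3 → 5 → 9 → 17 → 4 → 7 → 13 → ... → 2 (length 28)
It first returns after 28 out-shuffles.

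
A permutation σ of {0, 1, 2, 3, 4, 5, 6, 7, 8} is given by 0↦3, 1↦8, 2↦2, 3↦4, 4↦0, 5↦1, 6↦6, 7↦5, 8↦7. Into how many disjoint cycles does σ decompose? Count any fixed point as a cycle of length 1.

Cycle decomposition: (0 3 4) (1 8 7 5) (2) (6).
4 cycles.

4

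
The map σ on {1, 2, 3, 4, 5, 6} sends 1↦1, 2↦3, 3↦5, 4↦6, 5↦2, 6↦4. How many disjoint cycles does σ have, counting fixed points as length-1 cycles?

Cycle decomposition: (1) (2 3 5) (4 6).
3 cycles.

3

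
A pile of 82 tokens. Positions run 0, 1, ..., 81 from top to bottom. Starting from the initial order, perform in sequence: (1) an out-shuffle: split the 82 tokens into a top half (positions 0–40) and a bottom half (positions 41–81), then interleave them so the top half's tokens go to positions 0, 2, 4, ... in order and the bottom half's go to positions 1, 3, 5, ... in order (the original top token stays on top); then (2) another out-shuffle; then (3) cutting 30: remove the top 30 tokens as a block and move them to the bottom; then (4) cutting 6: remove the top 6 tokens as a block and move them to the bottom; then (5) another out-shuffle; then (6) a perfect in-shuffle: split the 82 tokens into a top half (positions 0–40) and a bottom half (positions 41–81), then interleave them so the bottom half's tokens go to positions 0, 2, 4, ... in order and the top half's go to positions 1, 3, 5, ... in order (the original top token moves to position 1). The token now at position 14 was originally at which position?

15

Undo the operations in reverse order, starting from position 14:
  undo op 6 (in-shuffle, from bottom half): 14 ← 48
  undo op 5 (out-shuffle, from top half): 48 ← 24
  undo op 4 (cut 6): 24 ← 30
  undo op 3 (cut 30): 30 ← 60
  undo op 2 (out-shuffle, from top half): 60 ← 30
  undo op 1 (out-shuffle, from top half): 30 ← 15
So the token at position 14 came from original position 15.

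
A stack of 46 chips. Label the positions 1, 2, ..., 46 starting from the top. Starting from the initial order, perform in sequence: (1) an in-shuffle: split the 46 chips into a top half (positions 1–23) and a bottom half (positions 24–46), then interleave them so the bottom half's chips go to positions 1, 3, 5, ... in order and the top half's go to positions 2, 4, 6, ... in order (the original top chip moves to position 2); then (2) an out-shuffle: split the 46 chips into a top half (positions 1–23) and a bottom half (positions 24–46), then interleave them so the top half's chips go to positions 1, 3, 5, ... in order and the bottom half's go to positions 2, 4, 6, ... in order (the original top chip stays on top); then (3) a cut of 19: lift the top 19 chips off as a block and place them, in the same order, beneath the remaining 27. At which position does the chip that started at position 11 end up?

Track the chip from position 11 forward through each operation:
  after op 1 (in-shuffle): 11 → 22
  after op 2 (out-shuffle): 22 → 43
  after op 3 (cut 19): 43 → 24

24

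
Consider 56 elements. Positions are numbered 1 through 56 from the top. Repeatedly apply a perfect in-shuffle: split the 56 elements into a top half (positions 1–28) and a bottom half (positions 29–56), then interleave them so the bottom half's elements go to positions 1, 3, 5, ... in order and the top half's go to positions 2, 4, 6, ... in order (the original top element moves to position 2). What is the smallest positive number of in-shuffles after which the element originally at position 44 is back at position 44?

Follow position 44 under repeated in-shuffles:
44 → 31 → 5 → 10 → 20 → 40 → 23 → 46 → 35 → 13 → 26 → 52 → 47 → 37 → 17 → 34 → 11 → 22 → 44
It first returns after 18 in-shuffles.

18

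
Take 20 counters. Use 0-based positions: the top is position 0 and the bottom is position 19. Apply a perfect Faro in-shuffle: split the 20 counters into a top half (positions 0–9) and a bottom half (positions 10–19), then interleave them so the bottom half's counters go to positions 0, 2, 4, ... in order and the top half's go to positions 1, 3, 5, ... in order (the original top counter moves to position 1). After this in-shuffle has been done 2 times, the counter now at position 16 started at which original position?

Work backwards from position 16, undoing one in-shuffle at a time:
16 ← 18 ← 19
So the counter now at position 16 started at position 19.

19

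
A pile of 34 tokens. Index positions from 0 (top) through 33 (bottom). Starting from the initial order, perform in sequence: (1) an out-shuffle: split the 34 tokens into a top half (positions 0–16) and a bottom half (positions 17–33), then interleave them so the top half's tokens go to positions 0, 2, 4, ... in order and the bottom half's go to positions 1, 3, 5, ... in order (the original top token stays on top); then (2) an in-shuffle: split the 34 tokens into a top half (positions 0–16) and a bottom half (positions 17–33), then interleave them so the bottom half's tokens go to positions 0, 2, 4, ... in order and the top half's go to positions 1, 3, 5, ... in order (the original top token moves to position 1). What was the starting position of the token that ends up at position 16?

29

Undo the operations in reverse order, starting from position 16:
  undo op 2 (in-shuffle, from bottom half): 16 ← 25
  undo op 1 (out-shuffle, from bottom half): 25 ← 29
So the token at position 16 came from original position 29.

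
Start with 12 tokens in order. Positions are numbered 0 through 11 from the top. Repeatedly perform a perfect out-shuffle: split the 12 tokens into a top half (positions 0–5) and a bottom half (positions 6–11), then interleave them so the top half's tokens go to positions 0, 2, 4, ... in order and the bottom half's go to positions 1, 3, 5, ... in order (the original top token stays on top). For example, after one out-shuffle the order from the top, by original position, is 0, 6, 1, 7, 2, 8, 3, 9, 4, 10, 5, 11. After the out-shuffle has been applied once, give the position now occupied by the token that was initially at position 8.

5

Track the token's position through each out-shuffle:
8 → 5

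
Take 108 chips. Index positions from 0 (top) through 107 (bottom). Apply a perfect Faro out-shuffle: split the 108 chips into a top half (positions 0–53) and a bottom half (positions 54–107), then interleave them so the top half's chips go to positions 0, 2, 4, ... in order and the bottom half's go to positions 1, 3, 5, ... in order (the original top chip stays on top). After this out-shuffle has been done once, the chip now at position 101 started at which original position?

104

Work backwards from position 101, undoing one out-shuffle at a time:
101 ← 104
So the chip now at position 101 started at position 104.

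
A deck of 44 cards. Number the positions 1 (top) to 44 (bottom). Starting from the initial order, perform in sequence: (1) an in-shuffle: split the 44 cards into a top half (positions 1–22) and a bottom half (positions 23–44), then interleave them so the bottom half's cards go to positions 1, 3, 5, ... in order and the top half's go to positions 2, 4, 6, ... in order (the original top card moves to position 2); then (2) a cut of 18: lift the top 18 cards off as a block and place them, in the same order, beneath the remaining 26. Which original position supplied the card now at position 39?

29

Undo the operations in reverse order, starting from position 39:
  undo op 2 (cut 18): 39 ← 13
  undo op 1 (in-shuffle, from bottom half): 13 ← 29
So the card at position 39 came from original position 29.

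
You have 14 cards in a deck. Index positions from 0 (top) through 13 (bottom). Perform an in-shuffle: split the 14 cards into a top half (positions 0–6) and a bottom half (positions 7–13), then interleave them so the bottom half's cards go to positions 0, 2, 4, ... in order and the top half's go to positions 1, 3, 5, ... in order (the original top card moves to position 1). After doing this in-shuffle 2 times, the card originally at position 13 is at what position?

10

Track the card's position through each in-shuffle:
13 → 12 → 10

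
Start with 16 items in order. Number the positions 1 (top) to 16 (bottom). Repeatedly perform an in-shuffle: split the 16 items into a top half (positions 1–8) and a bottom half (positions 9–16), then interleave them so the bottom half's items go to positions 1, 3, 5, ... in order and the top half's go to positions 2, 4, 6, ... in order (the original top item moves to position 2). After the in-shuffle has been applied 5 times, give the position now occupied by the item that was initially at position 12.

Track the item's position through each in-shuffle:
12 → 7 → 14 → 11 → 5 → 10

10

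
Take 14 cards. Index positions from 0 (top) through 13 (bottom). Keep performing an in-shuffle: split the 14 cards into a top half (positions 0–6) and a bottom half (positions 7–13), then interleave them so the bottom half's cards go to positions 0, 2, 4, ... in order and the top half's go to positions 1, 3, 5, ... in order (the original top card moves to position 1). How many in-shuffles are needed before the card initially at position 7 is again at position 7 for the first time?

4

Follow position 7 under repeated in-shuffles:
7 → 0 → 1 → 3 → 7
It first returns after 4 in-shuffles.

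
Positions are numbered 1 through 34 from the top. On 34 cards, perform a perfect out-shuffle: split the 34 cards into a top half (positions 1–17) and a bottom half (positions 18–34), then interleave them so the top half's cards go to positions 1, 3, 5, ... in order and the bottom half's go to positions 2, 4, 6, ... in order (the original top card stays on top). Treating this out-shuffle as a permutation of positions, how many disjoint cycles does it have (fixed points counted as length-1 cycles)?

Trace each unvisited position around until it returns:
(1) (2 3 5 9 17 33 32 30 26 18) (4 7 13 25 16 31 28 22 10 19) (6 11 21 8 15 29 24 14 27 20) (12 23) (34)
6 cycles in total.

6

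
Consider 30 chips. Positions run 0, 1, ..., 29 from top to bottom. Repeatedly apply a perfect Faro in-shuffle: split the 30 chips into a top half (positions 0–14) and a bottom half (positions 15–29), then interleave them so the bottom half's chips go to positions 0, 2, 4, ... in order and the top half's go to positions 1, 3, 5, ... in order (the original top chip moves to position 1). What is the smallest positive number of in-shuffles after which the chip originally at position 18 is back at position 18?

Follow position 18 under repeated in-shuffles:
18 → 6 → 13 → 27 → 24 → 18
It first returns after 5 in-shuffles.

5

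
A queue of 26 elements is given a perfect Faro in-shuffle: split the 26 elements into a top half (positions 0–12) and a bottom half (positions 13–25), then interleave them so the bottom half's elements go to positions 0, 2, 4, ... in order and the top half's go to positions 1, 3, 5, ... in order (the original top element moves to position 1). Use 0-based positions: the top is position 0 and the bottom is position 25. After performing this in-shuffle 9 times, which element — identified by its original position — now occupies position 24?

Work backwards from position 24, undoing one in-shuffle at a time:
24 ← 25 ← 12 ← 19 ← 9 ← 4 ← 15 ← 7 ← 3 ← 1
So the element now at position 24 started at position 1.

1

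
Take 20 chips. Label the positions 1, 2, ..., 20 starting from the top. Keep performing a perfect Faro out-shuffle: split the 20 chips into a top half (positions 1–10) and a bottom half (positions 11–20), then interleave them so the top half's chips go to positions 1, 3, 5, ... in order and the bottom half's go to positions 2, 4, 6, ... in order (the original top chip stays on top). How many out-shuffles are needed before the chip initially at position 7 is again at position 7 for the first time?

Follow position 7 under repeated out-shuffles:
7 → 13 → 6 → 11 → 2 → 3 → 5 → 9 → 17 → 14 → 8 → 15 → 10 → 19 → 18 → 16 → 12 → 4 → 7
It first returns after 18 out-shuffles.

18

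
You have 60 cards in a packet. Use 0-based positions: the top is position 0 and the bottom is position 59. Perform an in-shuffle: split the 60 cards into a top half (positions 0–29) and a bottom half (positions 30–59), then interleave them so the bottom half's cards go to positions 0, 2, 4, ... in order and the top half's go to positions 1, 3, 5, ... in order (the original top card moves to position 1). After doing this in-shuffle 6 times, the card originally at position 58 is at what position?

Track the card's position through each in-shuffle:
58 → 56 → 52 → 44 → 28 → 57 → 54

54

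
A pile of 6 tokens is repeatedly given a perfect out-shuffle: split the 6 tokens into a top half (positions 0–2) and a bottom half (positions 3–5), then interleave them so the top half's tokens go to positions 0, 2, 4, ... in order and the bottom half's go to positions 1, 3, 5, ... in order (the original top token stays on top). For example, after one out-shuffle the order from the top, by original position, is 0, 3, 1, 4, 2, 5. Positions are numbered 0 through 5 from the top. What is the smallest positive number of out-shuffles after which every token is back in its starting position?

4

The out-shuffle permutes the 6 positions with cycle lengths [1, 1, 4].
Every token is home exactly when every cycle has completed a whole number of laps, i.e. after lcm(1, 4) = 4 out-shuffles.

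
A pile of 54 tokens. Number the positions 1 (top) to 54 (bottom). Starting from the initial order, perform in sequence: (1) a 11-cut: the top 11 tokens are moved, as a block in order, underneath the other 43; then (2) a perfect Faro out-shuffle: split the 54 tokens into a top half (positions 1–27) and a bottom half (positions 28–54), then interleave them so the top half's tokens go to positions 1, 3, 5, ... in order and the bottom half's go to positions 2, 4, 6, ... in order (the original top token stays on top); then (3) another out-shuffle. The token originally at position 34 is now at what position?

Track the token from position 34 forward through each operation:
  after op 1 (cut 11): 34 → 23
  after op 2 (out-shuffle): 23 → 45
  after op 3 (out-shuffle): 45 → 36

36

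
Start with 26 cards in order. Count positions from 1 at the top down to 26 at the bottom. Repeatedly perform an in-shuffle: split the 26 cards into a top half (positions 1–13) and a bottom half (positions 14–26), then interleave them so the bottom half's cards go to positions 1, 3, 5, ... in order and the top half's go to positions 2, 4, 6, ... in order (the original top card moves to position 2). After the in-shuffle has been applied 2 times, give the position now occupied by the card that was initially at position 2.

8

Track the card's position through each in-shuffle:
2 → 4 → 8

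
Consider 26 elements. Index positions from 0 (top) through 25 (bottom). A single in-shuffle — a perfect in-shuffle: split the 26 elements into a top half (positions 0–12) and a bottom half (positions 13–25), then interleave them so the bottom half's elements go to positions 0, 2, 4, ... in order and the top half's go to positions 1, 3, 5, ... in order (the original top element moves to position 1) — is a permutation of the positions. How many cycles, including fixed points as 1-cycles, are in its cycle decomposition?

Trace each unvisited position around until it returns:
(0 1 3 7 15 4 ... len 18) (2 5 11 23 20 14) (8 17)
3 cycles in total.

3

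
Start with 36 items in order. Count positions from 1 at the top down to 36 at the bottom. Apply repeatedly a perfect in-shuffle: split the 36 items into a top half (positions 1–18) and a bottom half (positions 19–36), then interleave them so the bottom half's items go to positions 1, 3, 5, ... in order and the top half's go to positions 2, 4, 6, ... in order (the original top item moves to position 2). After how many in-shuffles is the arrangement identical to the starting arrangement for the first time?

36

The in-shuffle permutes the 36 positions with cycle lengths [36].
Every item is home exactly when every cycle has completed a whole number of laps, i.e. after lcm(36) = 36 in-shuffles.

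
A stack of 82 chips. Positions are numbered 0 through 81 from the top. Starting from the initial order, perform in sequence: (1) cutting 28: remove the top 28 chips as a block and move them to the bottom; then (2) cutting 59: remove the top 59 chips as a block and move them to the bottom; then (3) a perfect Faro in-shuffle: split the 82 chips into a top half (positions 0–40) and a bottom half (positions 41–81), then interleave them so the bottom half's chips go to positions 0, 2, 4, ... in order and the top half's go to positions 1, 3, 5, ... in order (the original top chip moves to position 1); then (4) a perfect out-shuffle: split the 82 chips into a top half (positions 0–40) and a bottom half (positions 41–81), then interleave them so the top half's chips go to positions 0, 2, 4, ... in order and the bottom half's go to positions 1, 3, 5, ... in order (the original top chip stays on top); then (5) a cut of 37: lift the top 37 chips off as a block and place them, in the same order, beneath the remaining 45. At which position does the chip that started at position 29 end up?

Track the chip from position 29 forward through each operation:
  after op 1 (cut 28): 29 → 1
  after op 2 (cut 59): 1 → 24
  after op 3 (in-shuffle): 24 → 49
  after op 4 (out-shuffle): 49 → 17
  after op 5 (cut 37): 17 → 62

62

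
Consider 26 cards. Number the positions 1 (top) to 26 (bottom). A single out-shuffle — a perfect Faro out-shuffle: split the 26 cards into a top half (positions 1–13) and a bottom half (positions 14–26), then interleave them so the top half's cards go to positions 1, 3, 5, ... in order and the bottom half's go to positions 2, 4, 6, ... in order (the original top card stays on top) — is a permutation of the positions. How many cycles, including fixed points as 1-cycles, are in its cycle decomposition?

Trace each unvisited position around until it returns:
(1) (2 3 5 9 17 8 ... len 20) (6 11 21 16) (26)
4 cycles in total.

4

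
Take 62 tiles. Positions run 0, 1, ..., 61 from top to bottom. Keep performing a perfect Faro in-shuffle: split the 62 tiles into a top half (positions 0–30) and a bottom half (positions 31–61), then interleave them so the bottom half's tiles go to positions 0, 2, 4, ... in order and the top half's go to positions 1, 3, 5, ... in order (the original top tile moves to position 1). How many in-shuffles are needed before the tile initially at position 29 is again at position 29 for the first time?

6

Follow position 29 under repeated in-shuffles:
29 → 59 → 56 → 50 → 38 → 14 → 29
It first returns after 6 in-shuffles.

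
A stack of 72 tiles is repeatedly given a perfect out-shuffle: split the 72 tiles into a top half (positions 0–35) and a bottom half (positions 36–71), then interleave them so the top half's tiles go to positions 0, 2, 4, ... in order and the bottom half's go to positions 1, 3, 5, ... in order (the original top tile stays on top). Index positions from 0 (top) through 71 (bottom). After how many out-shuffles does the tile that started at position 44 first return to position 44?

35

Follow position 44 under repeated out-shuffles:
44 → 17 → 34 → 68 → 65 → 59 → 47 → 23 → ... → 44 (length 35)
It first returns after 35 out-shuffles.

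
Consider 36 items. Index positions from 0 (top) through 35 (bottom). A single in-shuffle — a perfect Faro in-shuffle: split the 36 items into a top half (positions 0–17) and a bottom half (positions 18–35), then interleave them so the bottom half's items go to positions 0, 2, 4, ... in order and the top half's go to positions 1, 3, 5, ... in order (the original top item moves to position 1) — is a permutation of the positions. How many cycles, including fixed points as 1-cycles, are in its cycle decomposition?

1

Trace each unvisited position around until it returns:
(0 1 3 7 15 31 ... len 36)
1 cycle in total.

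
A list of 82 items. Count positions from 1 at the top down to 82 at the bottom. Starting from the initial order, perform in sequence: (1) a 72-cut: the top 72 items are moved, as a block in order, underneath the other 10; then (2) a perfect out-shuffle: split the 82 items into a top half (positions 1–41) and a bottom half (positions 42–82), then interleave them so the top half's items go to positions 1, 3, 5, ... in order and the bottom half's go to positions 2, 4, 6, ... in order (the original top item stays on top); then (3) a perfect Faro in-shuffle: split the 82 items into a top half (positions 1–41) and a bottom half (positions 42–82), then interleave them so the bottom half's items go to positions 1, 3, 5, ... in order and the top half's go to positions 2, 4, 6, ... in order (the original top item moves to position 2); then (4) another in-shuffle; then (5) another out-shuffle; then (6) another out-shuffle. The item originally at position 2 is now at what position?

33

Track the item from position 2 forward through each operation:
  after op 1 (cut 72): 2 → 12
  after op 2 (out-shuffle): 12 → 23
  after op 3 (in-shuffle): 23 → 46
  after op 4 (in-shuffle): 46 → 9
  after op 5 (out-shuffle): 9 → 17
  after op 6 (out-shuffle): 17 → 33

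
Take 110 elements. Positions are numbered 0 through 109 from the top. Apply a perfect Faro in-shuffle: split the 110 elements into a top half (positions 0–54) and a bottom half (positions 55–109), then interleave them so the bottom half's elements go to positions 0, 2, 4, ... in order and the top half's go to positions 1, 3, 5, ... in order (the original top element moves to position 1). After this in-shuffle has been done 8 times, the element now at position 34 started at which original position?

49

Work backwards from position 34, undoing one in-shuffle at a time:
34 ← 72 ← 91 ← 45 ← 22 ← 66 ← 88 ← 99 ← 49
So the element now at position 34 started at position 49.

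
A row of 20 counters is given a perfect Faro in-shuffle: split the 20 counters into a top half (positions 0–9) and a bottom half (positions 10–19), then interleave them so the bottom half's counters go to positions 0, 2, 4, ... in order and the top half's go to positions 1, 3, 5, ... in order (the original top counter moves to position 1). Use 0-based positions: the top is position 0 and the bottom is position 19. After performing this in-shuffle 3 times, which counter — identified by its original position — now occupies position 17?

Work backwards from position 17, undoing one in-shuffle at a time:
17 ← 8 ← 14 ← 17
So the counter now at position 17 started at position 17.

17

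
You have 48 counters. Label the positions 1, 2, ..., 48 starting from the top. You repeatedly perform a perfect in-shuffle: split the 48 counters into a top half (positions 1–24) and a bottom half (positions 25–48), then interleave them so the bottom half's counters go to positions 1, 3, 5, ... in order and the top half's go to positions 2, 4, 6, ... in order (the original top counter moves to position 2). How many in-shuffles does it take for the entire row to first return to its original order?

The in-shuffle permutes the 48 positions with cycle lengths [3, 3, 21, 21].
Every counter is home exactly when every cycle has completed a whole number of laps, i.e. after lcm(3, 21) = 21 in-shuffles.

21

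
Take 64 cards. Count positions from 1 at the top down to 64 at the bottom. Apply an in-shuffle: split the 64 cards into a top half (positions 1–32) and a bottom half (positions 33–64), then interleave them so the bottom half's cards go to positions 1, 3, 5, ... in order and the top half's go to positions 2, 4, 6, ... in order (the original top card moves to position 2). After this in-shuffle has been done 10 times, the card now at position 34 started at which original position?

Work backwards from position 34, undoing one in-shuffle at a time:
34 ← 17 ← 41 ← 53 ← 59 ← 62 ← 31 ← 48 ← 24 ← 12 ← 6
So the card now at position 34 started at position 6.

6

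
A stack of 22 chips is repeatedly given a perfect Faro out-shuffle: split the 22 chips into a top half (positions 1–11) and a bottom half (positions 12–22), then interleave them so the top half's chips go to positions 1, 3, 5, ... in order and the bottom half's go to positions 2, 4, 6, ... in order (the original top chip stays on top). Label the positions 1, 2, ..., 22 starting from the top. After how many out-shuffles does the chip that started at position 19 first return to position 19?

Follow position 19 under repeated out-shuffles:
19 → 16 → 10 → 19
It first returns after 3 out-shuffles.

3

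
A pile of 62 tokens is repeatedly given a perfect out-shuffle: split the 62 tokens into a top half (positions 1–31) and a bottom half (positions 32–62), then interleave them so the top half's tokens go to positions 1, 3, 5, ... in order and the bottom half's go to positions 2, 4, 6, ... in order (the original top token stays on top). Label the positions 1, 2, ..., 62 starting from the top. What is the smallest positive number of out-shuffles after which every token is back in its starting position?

60

The out-shuffle permutes the 62 positions with cycle lengths [1, 1, 60].
Every token is home exactly when every cycle has completed a whole number of laps, i.e. after lcm(1, 60) = 60 out-shuffles.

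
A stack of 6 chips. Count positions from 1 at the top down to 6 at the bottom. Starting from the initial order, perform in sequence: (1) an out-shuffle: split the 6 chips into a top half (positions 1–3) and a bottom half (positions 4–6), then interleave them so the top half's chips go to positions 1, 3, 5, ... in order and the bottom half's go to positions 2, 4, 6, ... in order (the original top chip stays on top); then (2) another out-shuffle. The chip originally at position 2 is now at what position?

Track the chip from position 2 forward through each operation:
  after op 1 (out-shuffle): 2 → 3
  after op 2 (out-shuffle): 3 → 5

5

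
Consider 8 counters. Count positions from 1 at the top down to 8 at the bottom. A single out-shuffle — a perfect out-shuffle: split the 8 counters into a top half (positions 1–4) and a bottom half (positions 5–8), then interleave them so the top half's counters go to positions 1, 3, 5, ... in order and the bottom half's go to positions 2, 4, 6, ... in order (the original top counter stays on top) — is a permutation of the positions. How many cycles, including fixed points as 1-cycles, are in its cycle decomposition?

Trace each unvisited position around until it returns:
(1) (2 3 5) (4 7 6) (8)
4 cycles in total.

4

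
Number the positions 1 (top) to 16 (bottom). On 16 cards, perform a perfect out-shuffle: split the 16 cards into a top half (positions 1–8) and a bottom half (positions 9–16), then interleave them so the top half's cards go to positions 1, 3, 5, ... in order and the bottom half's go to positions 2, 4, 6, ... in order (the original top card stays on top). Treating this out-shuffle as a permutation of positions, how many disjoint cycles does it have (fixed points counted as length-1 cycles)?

Trace each unvisited position around until it returns:
(1) (2 3 5 9) (4 7 13 10) (6 11) (8 15 14 12) (16)
6 cycles in total.

6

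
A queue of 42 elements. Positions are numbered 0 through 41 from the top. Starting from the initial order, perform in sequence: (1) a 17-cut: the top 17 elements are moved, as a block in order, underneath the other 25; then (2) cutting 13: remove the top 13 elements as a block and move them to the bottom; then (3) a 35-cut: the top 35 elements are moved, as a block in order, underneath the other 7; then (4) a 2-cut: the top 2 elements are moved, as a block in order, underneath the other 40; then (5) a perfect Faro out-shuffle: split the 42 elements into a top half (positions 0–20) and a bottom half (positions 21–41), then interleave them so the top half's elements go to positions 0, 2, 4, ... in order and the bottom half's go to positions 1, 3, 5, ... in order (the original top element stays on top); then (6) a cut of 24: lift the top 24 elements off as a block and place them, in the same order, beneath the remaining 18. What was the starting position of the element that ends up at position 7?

Undo the operations in reverse order, starting from position 7:
  undo op 6 (cut 24): 7 ← 31
  undo op 5 (out-shuffle, from bottom half): 31 ← 36
  undo op 4 (cut 2): 36 ← 38
  undo op 3 (cut 35): 38 ← 31
  undo op 2 (cut 13): 31 ← 2
  undo op 1 (cut 17): 2 ← 19
So the element at position 7 came from original position 19.

19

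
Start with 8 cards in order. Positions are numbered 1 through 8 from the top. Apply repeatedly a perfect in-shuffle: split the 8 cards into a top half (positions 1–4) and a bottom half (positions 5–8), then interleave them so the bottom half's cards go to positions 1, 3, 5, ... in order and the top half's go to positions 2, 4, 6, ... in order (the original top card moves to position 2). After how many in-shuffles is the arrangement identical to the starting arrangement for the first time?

The in-shuffle permutes the 8 positions with cycle lengths [2, 6].
Every card is home exactly when every cycle has completed a whole number of laps, i.e. after lcm(2, 6) = 6 in-shuffles.

6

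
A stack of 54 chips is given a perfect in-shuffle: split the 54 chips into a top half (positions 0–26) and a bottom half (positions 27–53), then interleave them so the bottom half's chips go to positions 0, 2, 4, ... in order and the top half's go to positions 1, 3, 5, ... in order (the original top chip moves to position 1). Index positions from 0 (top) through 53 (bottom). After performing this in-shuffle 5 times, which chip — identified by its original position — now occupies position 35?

7

Work backwards from position 35, undoing one in-shuffle at a time:
35 ← 17 ← 8 ← 31 ← 15 ← 7
So the chip now at position 35 started at position 7.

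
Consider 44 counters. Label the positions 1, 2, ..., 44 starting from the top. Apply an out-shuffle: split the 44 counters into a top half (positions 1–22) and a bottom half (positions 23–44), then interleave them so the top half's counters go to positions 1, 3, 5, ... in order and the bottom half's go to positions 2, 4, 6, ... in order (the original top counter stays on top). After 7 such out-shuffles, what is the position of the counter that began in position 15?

Track the counter's position through each out-shuffle:
15 → 29 → 14 → 27 → 10 → 19 → 37 → 30

30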